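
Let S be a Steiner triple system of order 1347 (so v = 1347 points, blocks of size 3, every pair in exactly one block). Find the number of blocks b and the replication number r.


An STS(v) is a 2-(v, 3, 1) BIBD: block size k = 3, λ = 1.
Replication: r(k − 1) = λ(v − 1) ⇒ r·2 = 1347 − 1 = 1346 ⇒ r = 673.
Block count: b = v(v − 1)/6 = 1347·1346/6 = 1813062/6 = 302177.
(Check via bk = vr: 302177·3 = 906531 = 1347·673 = 906531 ✓.)

r = 673, b = 302177.


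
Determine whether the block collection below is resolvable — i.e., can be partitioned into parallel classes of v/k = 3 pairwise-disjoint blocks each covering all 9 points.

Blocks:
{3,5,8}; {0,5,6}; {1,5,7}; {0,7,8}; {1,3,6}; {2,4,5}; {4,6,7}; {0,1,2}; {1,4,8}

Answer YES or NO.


v = 9, block size k = 3, number of blocks = 9.
For resolvability, blocks must partition into parallel classes of size v/k = 3.
Total blocks must therefore be a multiple of 3: 9 = 3·3 + 0 ⇒ divisible ✓.
Consider block {0,5,6}. The only other block(s) in the collection disjoint from it are {1,4,8} — just 1 block(s). Any parallel class containing {0,5,6} would need 2 other blocks each disjoint from it, so no parallel class of size 3 can contain {0,5,6}.
Since every block must belong to some parallel class in a resolution, the collection cannot be partitioned into parallel classes.
Resolvable? NO.

NO


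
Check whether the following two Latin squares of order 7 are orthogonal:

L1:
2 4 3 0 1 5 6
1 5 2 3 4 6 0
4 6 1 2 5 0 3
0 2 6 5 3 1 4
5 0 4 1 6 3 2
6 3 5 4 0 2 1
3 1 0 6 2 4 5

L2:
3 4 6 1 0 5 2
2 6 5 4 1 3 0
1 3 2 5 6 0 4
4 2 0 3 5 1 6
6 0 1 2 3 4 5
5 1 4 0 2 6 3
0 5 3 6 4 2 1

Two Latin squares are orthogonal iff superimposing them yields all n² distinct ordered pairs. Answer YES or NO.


Form the n² = 49 superimposed pairs (L1[i][j], L2[i][j]), row by row (rows and columns indexed from 0):
row 0: (2,3) (4,4) (3,6) (0,1) (1,0) (5,5) (6,2)
row 1: (1,2) (5,6) (2,5) (3,4) (4,1) (6,3) (0,0)
row 2: (4,1) (6,3) (1,2) (2,5) (5,6) (0,0) (3,4)
row 3: (0,4) (2,2) (6,0) (5,3) (3,5) (1,1) (4,6)
row 4: (5,6) (0,0) (4,1) (1,2) (6,3) (3,4) (2,5)
row 5: (6,5) (3,1) (5,4) (4,0) (0,2) (2,6) (1,3)
row 6: (3,0) (1,5) (0,3) (6,6) (2,4) (4,2) (5,1)
Orthogonality requires all 49 pairs distinct.
But the pair (4,1) repeats: cell (1,4) has L1 = 4, L2 = 1, and cell (2,0) has L1 = 4, L2 = 1.
A repeated pair means some other pair never occurs (only 35 distinct pairs out of 49), so the squares are not orthogonal.
Conclusion: NO.

NO


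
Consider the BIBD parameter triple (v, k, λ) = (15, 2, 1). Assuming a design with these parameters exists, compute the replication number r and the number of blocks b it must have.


Any 2-(v, k, λ) BIBD satisfies two necessary conditions:
  (i)  Each point sits in r blocks, and counting incidences through any fixed point gives r(k − 1) = λ(v − 1), so r = λ(v − 1)/(k − 1).
  (ii) Total incidences bk = vr, so b = vr/k.
Step 1: r = λ(v − 1)/(k − 1) = 1·(15 − 1)/(2 − 1) = 1·14/1 = 14/1 = 14.
Step 2: b = vr/k = 15·14/2 = 210/2 = 105.
Check integrality: r = 14 ∈ Z ✓, b = 105 ∈ Z ✓.
(These identities are necessary conditions: they determine r and b for any design with these parameters, but do not by themselves prove that one exists.)

r = 14, b = 105.


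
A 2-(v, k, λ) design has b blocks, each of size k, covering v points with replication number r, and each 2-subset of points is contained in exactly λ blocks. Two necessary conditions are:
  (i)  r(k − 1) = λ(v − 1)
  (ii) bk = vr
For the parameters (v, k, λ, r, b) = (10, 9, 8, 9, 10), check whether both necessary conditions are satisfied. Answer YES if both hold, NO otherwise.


Condition (i): r(k − 1) = 9·8 = 72; λ(v − 1) = 8·9 = 72. Match? YES.
Condition (ii): bk = 10·9 = 90; vr = 10·9 = 90. Match? YES.
Both conditions hold? YES.

YES


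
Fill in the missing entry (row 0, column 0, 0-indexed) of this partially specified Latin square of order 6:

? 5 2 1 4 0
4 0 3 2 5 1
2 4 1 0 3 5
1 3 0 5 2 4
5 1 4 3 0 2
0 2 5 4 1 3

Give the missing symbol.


Row 0 contains symbols [0, 1, 2, 4, 5] — missing [3].
Column 0 contains symbols [0, 1, 2, 4, 5] — missing [3].
The missing symbol must appear in both missing sets; intersection = [3].
Therefore the hidden value is 3.

Missing value = 3.


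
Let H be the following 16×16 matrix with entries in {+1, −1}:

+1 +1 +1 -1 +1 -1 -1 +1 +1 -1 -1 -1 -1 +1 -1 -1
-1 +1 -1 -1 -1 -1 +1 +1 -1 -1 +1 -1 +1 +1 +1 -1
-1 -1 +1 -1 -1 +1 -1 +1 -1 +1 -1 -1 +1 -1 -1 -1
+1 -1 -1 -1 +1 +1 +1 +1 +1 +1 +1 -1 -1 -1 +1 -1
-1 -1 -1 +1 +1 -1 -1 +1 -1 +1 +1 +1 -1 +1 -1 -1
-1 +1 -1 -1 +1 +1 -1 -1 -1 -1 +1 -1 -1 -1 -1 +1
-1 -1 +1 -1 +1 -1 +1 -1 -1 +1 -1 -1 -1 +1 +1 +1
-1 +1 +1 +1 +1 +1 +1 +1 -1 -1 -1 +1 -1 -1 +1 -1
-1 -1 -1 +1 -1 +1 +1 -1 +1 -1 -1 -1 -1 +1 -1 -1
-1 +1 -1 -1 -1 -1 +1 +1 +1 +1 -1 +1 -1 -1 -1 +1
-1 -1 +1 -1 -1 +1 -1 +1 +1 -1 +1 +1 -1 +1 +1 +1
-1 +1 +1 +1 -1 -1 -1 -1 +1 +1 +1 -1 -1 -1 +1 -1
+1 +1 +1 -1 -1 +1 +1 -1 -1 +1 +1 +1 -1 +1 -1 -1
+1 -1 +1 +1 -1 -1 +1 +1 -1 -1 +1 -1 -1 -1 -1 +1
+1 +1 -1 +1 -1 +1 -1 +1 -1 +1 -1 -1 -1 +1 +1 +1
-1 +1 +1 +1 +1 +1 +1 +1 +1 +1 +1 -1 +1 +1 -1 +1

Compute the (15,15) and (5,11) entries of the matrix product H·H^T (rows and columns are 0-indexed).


Row 5 of H: [-1, 1, -1, -1, 1, 1, -1, -1, -1, -1, 1, -1, -1, -1, -1, 1].
Row 11 of H: [-1, 1, 1, 1, -1, -1, -1, -1, 1, 1, 1, -1, -1, -1, 1, -1].
Row 15 of H: [-1, 1, 1, 1, 1, 1, 1, 1, 1, 1, 1, -1, 1, 1, -1, 1].
(H·H^T)[15][15] = Σ_j H[15][j]·H[15][j] = (-1)² + (1)² + (1)² + (1)² + (1)² + (1)² + (1)² + (1)² + (1)² + (1)² + (1)² + (-1)² + (1)² + (1)² + (-1)² + (1)² = 1 + 1 + 1 + 1 + 1 + 1 + 1 + 1 + 1 + 1 + 1 + 1 + 1 + 1 + 1 + 1 = 16.
(H·H^T)[5][11] = Σ_j H[5][j]·H[11][j] = (-1)·(-1) + (1)·(1) + (-1)·(1) + (-1)·(1) + (1)·(-1) + (1)·(-1) + (-1)·(-1) + (-1)·(-1) + (-1)·(1) + (-1)·(1) + (1)·(1) + (-1)·(-1) + (-1)·(-1) + (-1)·(-1) + (-1)·(1) + (1)·(-1) = 1 + 1 + -1 + -1 + -1 + -1 + 1 + 1 + -1 + -1 + 1 + 1 + 1 + 1 + -1 + -1 = 0.
So rows 5 and 11 are orthogonal; the diagonal entry equals n = 16.

(15,15) entry = 16; (5,11) entry = 0.


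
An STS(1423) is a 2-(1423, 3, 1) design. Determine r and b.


An STS(v) is a 2-(v, 3, 1) BIBD: block size k = 3, λ = 1.
Replication: r(k − 1) = λ(v − 1) ⇒ r·2 = 1423 − 1 = 1422 ⇒ r = 711.
Block count: b = v(v − 1)/6 = 1423·1422/6 = 2023506/6 = 337251.
(Check via bk = vr: 337251·3 = 1011753 = 1423·711 = 1011753 ✓.)

r = 711, b = 337251.


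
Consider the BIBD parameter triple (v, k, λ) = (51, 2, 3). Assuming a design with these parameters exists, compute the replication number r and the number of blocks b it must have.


Any 2-(v, k, λ) BIBD satisfies two necessary conditions:
  (i)  Each point sits in r blocks, and counting incidences through any fixed point gives r(k − 1) = λ(v − 1), so r = λ(v − 1)/(k − 1).
  (ii) Total incidences bk = vr, so b = vr/k.
Step 1: r = λ(v − 1)/(k − 1) = 3·(51 − 1)/(2 − 1) = 3·50/1 = 150/1 = 150.
Step 2: b = vr/k = 51·150/2 = 7650/2 = 3825.
Check integrality: r = 150 ∈ Z ✓, b = 3825 ∈ Z ✓.
(These identities are necessary conditions: they determine r and b for any design with these parameters, but do not by themselves prove that one exists.)

r = 150, b = 3825.


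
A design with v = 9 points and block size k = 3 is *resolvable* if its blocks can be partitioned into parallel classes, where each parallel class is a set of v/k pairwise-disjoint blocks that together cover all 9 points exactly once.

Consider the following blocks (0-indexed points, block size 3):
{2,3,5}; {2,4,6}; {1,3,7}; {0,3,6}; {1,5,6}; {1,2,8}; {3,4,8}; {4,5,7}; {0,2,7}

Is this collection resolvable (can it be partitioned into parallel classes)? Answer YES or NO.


v = 9, block size k = 3, number of blocks = 9.
For resolvability, blocks must partition into parallel classes of size v/k = 3.
Total blocks must therefore be a multiple of 3: 9 = 3·3 + 0 ⇒ divisible ✓.
Consider block {2,3,5}. It intersects every other block in the collection, so no parallel class of size 3 can contain it.
Since every block must belong to some parallel class in a resolution, the collection cannot be partitioned into parallel classes.
Resolvable? NO.

NO


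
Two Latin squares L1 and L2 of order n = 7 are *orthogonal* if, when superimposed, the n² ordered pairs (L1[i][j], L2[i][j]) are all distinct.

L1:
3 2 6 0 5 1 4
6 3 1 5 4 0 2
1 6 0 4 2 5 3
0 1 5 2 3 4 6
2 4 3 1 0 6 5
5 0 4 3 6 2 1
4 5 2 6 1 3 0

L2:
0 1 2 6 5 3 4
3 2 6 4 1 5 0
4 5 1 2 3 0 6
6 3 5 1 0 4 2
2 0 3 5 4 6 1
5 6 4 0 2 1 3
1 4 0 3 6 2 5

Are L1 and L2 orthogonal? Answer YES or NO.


Form the n² = 49 superimposed pairs (L1[i][j], L2[i][j]), row by row (rows and columns indexed from 0):
row 0: (3,0) (2,1) (6,2) (0,6) (5,5) (1,3) (4,4)
row 1: (6,3) (3,2) (1,6) (5,4) (4,1) (0,5) (2,0)
row 2: (1,4) (6,5) (0,1) (4,2) (2,3) (5,0) (3,6)
row 3: (0,6) (1,3) (5,5) (2,1) (3,0) (4,4) (6,2)
row 4: (2,2) (4,0) (3,3) (1,5) (0,4) (6,6) (5,1)
row 5: (5,5) (0,6) (4,4) (3,0) (6,2) (2,1) (1,3)
row 6: (4,1) (5,4) (2,0) (6,3) (1,6) (3,2) (0,5)
Orthogonality requires all 49 pairs distinct.
But the pair (0,6) repeats: cell (0,3) has L1 = 0, L2 = 6, and cell (3,0) has L1 = 0, L2 = 6.
A repeated pair means some other pair never occurs (only 28 distinct pairs out of 49), so the squares are not orthogonal.
Conclusion: NO.

NO


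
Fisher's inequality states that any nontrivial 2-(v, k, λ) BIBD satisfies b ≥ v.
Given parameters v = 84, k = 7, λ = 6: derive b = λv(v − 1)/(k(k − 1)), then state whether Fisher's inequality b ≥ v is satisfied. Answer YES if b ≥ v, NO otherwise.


b = λv(v − 1)/(k(k − 1)) = 6·84·83/(7·6) = 41832/42 = 996.
Compare with v = 84: b ≥ v, so Fisher's inequality holds.

YES


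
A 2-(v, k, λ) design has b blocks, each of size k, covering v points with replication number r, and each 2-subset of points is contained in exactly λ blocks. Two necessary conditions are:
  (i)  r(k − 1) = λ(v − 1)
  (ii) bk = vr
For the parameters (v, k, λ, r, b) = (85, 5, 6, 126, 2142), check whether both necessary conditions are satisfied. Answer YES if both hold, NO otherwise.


Condition (i): r(k − 1) = 126·4 = 504; λ(v − 1) = 6·84 = 504. Match? YES.
Condition (ii): bk = 2142·5 = 10710; vr = 85·126 = 10710. Match? YES.
Both conditions hold? YES.

YES


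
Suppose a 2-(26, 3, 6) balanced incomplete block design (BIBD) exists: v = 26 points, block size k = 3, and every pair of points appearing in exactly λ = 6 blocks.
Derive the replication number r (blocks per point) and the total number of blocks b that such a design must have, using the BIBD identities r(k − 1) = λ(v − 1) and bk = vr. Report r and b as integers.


Any 2-(v, k, λ) BIBD satisfies two necessary conditions:
  (i)  Each point sits in r blocks, and counting incidences through any fixed point gives r(k − 1) = λ(v − 1), so r = λ(v − 1)/(k − 1).
  (ii) Total incidences bk = vr, so b = vr/k.
Step 1: r = λ(v − 1)/(k − 1) = 6·(26 − 1)/(3 − 1) = 6·25/2 = 150/2 = 75.
Step 2: b = vr/k = 26·75/3 = 1950/3 = 650.
Check integrality: r = 75 ∈ Z ✓, b = 650 ∈ Z ✓.
(These identities are necessary conditions: they determine r and b for any design with these parameters, but do not by themselves prove that one exists.)

r = 75, b = 650.


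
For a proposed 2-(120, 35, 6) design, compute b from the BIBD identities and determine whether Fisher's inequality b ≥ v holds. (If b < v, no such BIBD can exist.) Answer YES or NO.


b = λv(v − 1)/(k(k − 1)) = 6·120·119/(35·34) = 85680/1190 = 72.
Compare with v = 120: b < v, so Fisher's inequality fails.

NO


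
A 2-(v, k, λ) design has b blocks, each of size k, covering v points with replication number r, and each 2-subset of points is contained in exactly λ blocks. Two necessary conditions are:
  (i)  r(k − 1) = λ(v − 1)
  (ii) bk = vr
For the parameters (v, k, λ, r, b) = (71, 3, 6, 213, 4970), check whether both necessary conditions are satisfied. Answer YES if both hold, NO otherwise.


Condition (i): r(k − 1) = 213·2 = 426; λ(v − 1) = 6·70 = 420. Match? NO.
Condition (ii): bk = 4970·3 = 14910; vr = 71·213 = 15123. Match? NO.
Both conditions hold? NO.

NO


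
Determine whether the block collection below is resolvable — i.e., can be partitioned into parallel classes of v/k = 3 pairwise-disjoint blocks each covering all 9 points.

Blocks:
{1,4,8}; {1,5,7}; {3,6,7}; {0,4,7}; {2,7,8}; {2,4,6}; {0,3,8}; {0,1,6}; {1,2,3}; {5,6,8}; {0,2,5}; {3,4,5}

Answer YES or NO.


v = 9, block size k = 3, number of blocks = 12.
For resolvability, blocks must partition into parallel classes of size v/k = 3.
Total blocks must therefore be a multiple of 3: 12 = 3·4 + 0 ⇒ divisible ✓.
Greedy packing gives 4 candidate class(es). Each should be a full parallel class (size 3, covers all 9 points).
  Class 1 (3 blocks): {1,4,8}; {3,6,7}; {0,2,5}. Points covered: [0, 1, 2, 3, 4, 5, 6, 7, 8].
  Class 2 (3 blocks): {1,5,7}; {2,4,6}; {0,3,8}. Points covered: [0, 1, 2, 3, 4, 5, 6, 7, 8].
  Class 3 (3 blocks): {0,4,7}; {1,2,3}; {5,6,8}. Points covered: [0, 1, 2, 3, 4, 5, 6, 7, 8].
  Class 4 (3 blocks): {2,7,8}; {0,1,6}; {3,4,5}. Points covered: [0, 1, 2, 3, 4, 5, 6, 7, 8].
All classes full (size 3)? YES. All classes cover every point? YES.
Resolvable? YES.

YES


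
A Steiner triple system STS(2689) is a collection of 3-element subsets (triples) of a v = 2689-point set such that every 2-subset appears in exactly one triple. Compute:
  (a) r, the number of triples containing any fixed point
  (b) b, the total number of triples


An STS(v) is a 2-(v, 3, 1) BIBD: block size k = 3, λ = 1.
Replication: r(k − 1) = λ(v − 1) ⇒ r·2 = 2689 − 1 = 2688 ⇒ r = 1344.
Block count: bk = vr ⇒ b·3 = 2689·1344 = 3614016 ⇒ b = 1204672.

r = 1344, b = 1204672.


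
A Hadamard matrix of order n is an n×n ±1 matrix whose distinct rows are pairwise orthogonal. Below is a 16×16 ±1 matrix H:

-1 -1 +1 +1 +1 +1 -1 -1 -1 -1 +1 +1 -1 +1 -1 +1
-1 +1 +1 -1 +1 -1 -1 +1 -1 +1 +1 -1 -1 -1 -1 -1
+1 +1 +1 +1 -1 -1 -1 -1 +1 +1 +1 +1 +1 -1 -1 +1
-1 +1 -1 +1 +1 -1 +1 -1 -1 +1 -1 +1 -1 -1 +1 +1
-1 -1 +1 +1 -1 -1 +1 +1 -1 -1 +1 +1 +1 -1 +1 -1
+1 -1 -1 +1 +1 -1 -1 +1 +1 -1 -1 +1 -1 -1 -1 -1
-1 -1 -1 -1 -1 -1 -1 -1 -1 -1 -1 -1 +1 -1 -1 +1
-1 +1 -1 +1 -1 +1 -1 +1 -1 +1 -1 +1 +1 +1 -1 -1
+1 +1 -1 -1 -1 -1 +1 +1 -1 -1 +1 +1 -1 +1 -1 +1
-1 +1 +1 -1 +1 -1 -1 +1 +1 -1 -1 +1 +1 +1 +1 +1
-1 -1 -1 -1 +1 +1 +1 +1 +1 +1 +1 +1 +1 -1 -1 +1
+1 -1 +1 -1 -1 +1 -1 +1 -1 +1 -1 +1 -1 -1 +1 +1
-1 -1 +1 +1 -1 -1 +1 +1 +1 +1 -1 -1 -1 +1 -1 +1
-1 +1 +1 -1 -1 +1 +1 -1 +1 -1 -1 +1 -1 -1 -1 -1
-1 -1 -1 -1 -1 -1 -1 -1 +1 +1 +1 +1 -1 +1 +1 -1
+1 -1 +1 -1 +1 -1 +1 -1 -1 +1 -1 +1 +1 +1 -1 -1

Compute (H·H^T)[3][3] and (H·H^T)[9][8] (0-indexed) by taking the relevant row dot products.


Row 3 of H: [-1, 1, -1, 1, 1, -1, 1, -1, -1, 1, -1, 1, -1, -1, 1, 1].
Row 8 of H: [1, 1, -1, -1, -1, -1, 1, 1, -1, -1, 1, 1, -1, 1, -1, 1].
Row 9 of H: [-1, 1, 1, -1, 1, -1, -1, 1, 1, -1, -1, 1, 1, 1, 1, 1].
(H·H^T)[3][3] = Σ_j H[3][j]·H[3][j] = (-1)² + (1)² + (-1)² + (1)² + (1)² + (-1)² + (1)² + (-1)² + (-1)² + (1)² + (-1)² + (1)² + (-1)² + (-1)² + (1)² + (1)² = 1 + 1 + 1 + 1 + 1 + 1 + 1 + 1 + 1 + 1 + 1 + 1 + 1 + 1 + 1 + 1 = 16.
(H·H^T)[9][8] = Σ_j H[9][j]·H[8][j] = (-1)·(1) + (1)·(1) + (1)·(-1) + (-1)·(-1) + (1)·(-1) + (-1)·(-1) + (-1)·(1) + (1)·(1) + (1)·(-1) + (-1)·(-1) + (-1)·(1) + (1)·(1) + (1)·(-1) + (1)·(1) + (1)·(-1) + (1)·(1) = -1 + 1 + -1 + 1 + -1 + 1 + -1 + 1 + -1 + 1 + -1 + 1 + -1 + 1 + -1 + 1 = 0.
So rows 9 and 8 are orthogonal; the diagonal entry equals n = 16.

(3,3) entry = 16; (9,8) entry = 0.


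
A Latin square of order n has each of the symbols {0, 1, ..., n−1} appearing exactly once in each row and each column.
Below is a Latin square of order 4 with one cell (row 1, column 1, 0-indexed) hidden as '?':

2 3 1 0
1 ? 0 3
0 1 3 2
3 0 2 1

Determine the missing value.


Row 1 contains symbols [0, 1, 3] — missing [2].
Column 1 contains symbols [0, 1, 3] — missing [2].
The missing symbol must appear in both missing sets; intersection = [2].
Therefore the hidden value is 2.

Missing value = 2.


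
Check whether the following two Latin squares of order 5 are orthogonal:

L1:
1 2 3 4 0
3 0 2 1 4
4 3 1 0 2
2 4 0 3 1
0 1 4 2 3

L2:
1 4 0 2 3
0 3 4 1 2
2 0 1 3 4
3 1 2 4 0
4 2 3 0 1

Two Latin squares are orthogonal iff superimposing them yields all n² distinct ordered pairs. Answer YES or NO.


Form the n² = 25 superimposed pairs (L1[i][j], L2[i][j]), row by row (rows and columns indexed from 0):
row 0: (1,1) (2,4) (3,0) (4,2) (0,3)
row 1: (3,0) (0,3) (2,4) (1,1) (4,2)
row 2: (4,2) (3,0) (1,1) (0,3) (2,4)
row 3: (2,3) (4,1) (0,2) (3,4) (1,0)
row 4: (0,4) (1,2) (4,3) (2,0) (3,1)
Orthogonality requires all 25 pairs distinct.
But the pair (3,0) repeats: cell (0,2) has L1 = 3, L2 = 0, and cell (1,0) has L1 = 3, L2 = 0.
A repeated pair means some other pair never occurs (only 15 distinct pairs out of 25), so the squares are not orthogonal.
Conclusion: NO.

NO


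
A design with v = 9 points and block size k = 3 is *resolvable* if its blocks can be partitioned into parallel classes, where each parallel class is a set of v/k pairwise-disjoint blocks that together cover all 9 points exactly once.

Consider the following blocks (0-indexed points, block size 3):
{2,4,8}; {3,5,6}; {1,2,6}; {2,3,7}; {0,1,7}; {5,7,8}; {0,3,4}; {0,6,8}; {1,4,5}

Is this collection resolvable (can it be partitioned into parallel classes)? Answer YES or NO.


v = 9, block size k = 3, number of blocks = 9.
For resolvability, blocks must partition into parallel classes of size v/k = 3.
Total blocks must therefore be a multiple of 3: 9 = 3·3 + 0 ⇒ divisible ✓.
Greedy packing gives 3 candidate class(es). Each should be a full parallel class (size 3, covers all 9 points).
  Class 1 (3 blocks): {2,4,8}; {3,5,6}; {0,1,7}. Points covered: [0, 1, 2, 3, 4, 5, 6, 7, 8].
  Class 2 (3 blocks): {1,2,6}; {5,7,8}; {0,3,4}. Points covered: [0, 1, 2, 3, 4, 5, 6, 7, 8].
  Class 3 (3 blocks): {2,3,7}; {0,6,8}; {1,4,5}. Points covered: [0, 1, 2, 3, 4, 5, 6, 7, 8].
All classes full (size 3)? YES. All classes cover every point? YES.
Resolvable? YES.

YES


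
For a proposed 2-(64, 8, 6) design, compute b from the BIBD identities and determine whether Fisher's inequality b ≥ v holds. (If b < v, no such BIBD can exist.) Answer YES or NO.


r = λ(v − 1)/(k − 1) = 6·63/7 = 54.
b = vr/k = 64·54/8 = 432.
Fisher's inequality: b ≥ v ⇔ 432 ≥ 64? YES.

YES


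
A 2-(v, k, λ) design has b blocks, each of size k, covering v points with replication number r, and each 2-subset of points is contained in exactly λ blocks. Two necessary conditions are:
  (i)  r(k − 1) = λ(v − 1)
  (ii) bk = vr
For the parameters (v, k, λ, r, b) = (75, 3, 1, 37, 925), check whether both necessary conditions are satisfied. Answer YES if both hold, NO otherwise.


Condition (i): r(k − 1) = 37·2 = 74; λ(v − 1) = 1·74 = 74. Match? YES.
Condition (ii): bk = 925·3 = 2775; vr = 75·37 = 2775. Match? YES.
Both conditions hold? YES.

YES


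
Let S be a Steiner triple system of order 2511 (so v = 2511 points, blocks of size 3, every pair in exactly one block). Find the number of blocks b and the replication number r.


An STS(v) is a 2-(v, 3, 1) BIBD: block size k = 3, λ = 1.
Replication: r(k − 1) = λ(v − 1) ⇒ r·2 = 2511 − 1 = 2510 ⇒ r = 1255.
Block count: b = v(v − 1)/6 = 2511·2510/6 = 6302610/6 = 1050435.

r = 1255, b = 1050435.


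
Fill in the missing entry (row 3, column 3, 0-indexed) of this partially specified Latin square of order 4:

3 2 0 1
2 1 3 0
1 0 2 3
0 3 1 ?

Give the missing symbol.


Row 3 contains symbols [0, 1, 3] — missing [2].
Column 3 contains symbols [0, 1, 3] — missing [2].
The missing symbol must appear in both missing sets; intersection = [2].
Therefore the hidden value is 2.

Missing value = 2.


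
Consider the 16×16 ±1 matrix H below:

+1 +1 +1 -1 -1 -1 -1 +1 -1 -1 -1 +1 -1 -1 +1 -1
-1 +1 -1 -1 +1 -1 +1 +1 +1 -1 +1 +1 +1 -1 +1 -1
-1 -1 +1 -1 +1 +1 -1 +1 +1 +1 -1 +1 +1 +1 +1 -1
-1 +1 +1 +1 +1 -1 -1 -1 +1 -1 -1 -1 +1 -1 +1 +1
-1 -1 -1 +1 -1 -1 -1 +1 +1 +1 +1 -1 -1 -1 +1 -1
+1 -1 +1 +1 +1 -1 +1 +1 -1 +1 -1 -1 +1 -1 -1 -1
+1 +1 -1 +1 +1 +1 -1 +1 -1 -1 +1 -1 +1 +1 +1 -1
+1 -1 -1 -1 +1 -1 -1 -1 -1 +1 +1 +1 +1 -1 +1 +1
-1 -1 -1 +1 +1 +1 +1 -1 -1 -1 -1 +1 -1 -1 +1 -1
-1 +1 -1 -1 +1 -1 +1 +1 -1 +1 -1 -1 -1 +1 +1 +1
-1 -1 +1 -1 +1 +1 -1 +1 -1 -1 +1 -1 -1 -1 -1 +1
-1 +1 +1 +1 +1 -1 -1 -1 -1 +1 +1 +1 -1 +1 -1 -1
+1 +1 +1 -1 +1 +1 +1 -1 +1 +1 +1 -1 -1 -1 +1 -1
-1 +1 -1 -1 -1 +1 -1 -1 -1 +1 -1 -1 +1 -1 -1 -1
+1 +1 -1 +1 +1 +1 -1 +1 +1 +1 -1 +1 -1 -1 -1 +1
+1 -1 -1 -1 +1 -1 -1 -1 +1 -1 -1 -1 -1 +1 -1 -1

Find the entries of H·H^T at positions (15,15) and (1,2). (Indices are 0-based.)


Row 1 of H: [-1, 1, -1, -1, 1, -1, 1, 1, 1, -1, 1, 1, 1, -1, 1, -1].
Row 2 of H: [-1, -1, 1, -1, 1, 1, -1, 1, 1, 1, -1, 1, 1, 1, 1, -1].
Row 15 of H: [1, -1, -1, -1, 1, -1, -1, -1, 1, -1, -1, -1, -1, 1, -1, -1].
(H·H^T)[15][15] = Σ_j H[15][j]·H[15][j] = (1)² + (-1)² + (-1)² + (-1)² + (1)² + (-1)² + (-1)² + (-1)² + (1)² + (-1)² + (-1)² + (-1)² + (-1)² + (1)² + (-1)² + (-1)² = 1 + 1 + 1 + 1 + 1 + 1 + 1 + 1 + 1 + 1 + 1 + 1 + 1 + 1 + 1 + 1 = 16.
(H·H^T)[1][2] = Σ_j H[1][j]·H[2][j] = (-1)·(-1) + (1)·(-1) + (-1)·(1) + (-1)·(-1) + (1)·(1) + (-1)·(1) + (1)·(-1) + (1)·(1) + (1)·(1) + (-1)·(1) + (1)·(-1) + (1)·(1) + (1)·(1) + (-1)·(1) + (1)·(1) + (-1)·(-1) = 1 + -1 + -1 + 1 + 1 + -1 + -1 + 1 + 1 + -1 + -1 + 1 + 1 + -1 + 1 + 1 = 2.
Rows 1 and 2 are not orthogonal (dot product = 2 ≠ 0), so H is not a Hadamard matrix.

(15,15) entry = 16; (1,2) entry = 2.


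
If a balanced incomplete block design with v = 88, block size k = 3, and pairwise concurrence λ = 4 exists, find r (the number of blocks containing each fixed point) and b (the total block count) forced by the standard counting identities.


Any 2-(v, k, λ) BIBD satisfies two necessary conditions:
  (i)  Each point sits in r blocks, and counting incidences through any fixed point gives r(k − 1) = λ(v − 1), so r = λ(v − 1)/(k − 1).
  (ii) Total incidences bk = vr, so b = vr/k.
Step 1: r = λ(v − 1)/(k − 1) = 4·(88 − 1)/(3 − 1) = 4·87/2 = 348/2 = 174.
Step 2: b = vr/k = 88·174/3 = 15312/3 = 5104.
Check integrality: r = 174 ∈ Z ✓, b = 5104 ∈ Z ✓.
(These identities are necessary conditions: they determine r and b for any design with these parameters, but do not by themselves prove that one exists.)

r = 174, b = 5104.


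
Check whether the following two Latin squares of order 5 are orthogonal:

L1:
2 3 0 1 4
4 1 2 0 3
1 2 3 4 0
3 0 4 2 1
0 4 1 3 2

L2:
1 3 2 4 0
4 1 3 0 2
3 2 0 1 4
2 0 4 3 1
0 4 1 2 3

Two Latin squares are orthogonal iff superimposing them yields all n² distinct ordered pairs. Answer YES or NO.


Form the n² = 25 superimposed pairs (L1[i][j], L2[i][j]), row by row (rows and columns indexed from 0):
row 0: (2,1) (3,3) (0,2) (1,4) (4,0)
row 1: (4,4) (1,1) (2,3) (0,0) (3,2)
row 2: (1,3) (2,2) (3,0) (4,1) (0,4)
row 3: (3,2) (0,0) (4,4) (2,3) (1,1)
row 4: (0,0) (4,4) (1,1) (3,2) (2,3)
Orthogonality requires all 25 pairs distinct.
But the pair (3,2) repeats: cell (1,4) has L1 = 3, L2 = 2, and cell (3,0) has L1 = 3, L2 = 2.
A repeated pair means some other pair never occurs (only 15 distinct pairs out of 25), so the squares are not orthogonal.
Conclusion: NO.

NO


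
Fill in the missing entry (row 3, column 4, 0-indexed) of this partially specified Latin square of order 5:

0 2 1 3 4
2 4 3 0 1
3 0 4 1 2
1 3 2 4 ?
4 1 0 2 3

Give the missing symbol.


Row 3 contains symbols [1, 2, 3, 4] — missing [0].
Column 4 contains symbols [1, 2, 3, 4] — missing [0].
The missing symbol must appear in both missing sets; intersection = [0].
Therefore the hidden value is 0.

Missing value = 0.


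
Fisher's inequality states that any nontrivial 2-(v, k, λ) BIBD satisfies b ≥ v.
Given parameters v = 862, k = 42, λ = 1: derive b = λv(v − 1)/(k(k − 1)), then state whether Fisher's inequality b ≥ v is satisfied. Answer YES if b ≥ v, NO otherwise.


r = λ(v − 1)/(k − 1) = 1·861/41 = 21.
b = vr/k = 862·21/42 = 431.
Fisher's inequality: b ≥ v ⇔ 431 ≥ 862? NO.

NO


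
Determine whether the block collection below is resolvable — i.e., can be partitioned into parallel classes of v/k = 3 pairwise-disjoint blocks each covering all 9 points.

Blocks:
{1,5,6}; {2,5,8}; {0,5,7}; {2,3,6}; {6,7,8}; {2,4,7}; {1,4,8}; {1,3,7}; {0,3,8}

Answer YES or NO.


v = 9, block size k = 3, number of blocks = 9.
For resolvability, blocks must partition into parallel classes of size v/k = 3.
Total blocks must therefore be a multiple of 3: 9 = 3·3 + 0 ⇒ divisible ✓.
Consider block {2,5,8}. The only other block(s) in the collection disjoint from it are {1,3,7} — just 1 block(s). Any parallel class containing {2,5,8} would need 2 other blocks each disjoint from it, so no parallel class of size 3 can contain {2,5,8}.
Since every block must belong to some parallel class in a resolution, the collection cannot be partitioned into parallel classes.
Resolvable? NO.

NO


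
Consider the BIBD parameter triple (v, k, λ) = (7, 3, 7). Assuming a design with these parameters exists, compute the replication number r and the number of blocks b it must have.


Any 2-(v, k, λ) BIBD satisfies two necessary conditions:
  (i)  Each point sits in r blocks, and counting incidences through any fixed point gives r(k − 1) = λ(v − 1), so r = λ(v − 1)/(k − 1).
  (ii) Total incidences bk = vr, so b = vr/k.
Step 1: r = λ(v − 1)/(k − 1) = 7·(7 − 1)/(3 − 1) = 7·6/2 = 42/2 = 21.
Step 2: b = vr/k = 7·21/3 = 147/3 = 49.
Check integrality: r = 21 ∈ Z ✓, b = 49 ∈ Z ✓.
(These identities are necessary conditions: they determine r and b for any design with these parameters, but do not by themselves prove that one exists.)

r = 21, b = 49.


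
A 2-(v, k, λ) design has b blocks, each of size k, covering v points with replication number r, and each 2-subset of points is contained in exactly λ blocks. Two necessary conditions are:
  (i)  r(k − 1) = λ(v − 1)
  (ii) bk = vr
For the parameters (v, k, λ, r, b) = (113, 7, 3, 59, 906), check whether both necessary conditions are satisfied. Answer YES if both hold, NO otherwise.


Condition (i): r(k − 1) = 59·6 = 354; λ(v − 1) = 3·112 = 336. Match? NO.
Condition (ii): bk = 906·7 = 6342; vr = 113·59 = 6667. Match? NO.
Both conditions hold? NO.

NO


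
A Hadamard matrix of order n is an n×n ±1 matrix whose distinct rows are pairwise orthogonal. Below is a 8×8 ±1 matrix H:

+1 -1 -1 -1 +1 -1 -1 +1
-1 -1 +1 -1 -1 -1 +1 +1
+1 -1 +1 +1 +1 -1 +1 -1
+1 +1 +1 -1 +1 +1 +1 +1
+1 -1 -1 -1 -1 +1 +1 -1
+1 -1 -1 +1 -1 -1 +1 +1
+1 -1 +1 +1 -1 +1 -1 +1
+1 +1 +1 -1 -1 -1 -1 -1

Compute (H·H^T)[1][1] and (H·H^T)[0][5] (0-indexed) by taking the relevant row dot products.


Row 0 of H: [1, -1, -1, -1, 1, -1, -1, 1].
Row 1 of H: [-1, -1, 1, -1, -1, -1, 1, 1].
Row 5 of H: [1, -1, -1, 1, -1, -1, 1, 1].
(H·H^T)[1][1] = Σ_j H[1][j]·H[1][j] = (-1)² + (-1)² + (1)² + (-1)² + (-1)² + (-1)² + (1)² + (1)² = 1 + 1 + 1 + 1 + 1 + 1 + 1 + 1 = 8.
(H·H^T)[0][5] = Σ_j H[0][j]·H[5][j] = (1)·(1) + (-1)·(-1) + (-1)·(-1) + (-1)·(1) + (1)·(-1) + (-1)·(-1) + (-1)·(1) + (1)·(1) = 1 + 1 + 1 + -1 + -1 + 1 + -1 + 1 = 2.
Rows 0 and 5 are not orthogonal (dot product = 2 ≠ 0), so H is not a Hadamard matrix.

(1,1) entry = 8; (0,5) entry = 2.


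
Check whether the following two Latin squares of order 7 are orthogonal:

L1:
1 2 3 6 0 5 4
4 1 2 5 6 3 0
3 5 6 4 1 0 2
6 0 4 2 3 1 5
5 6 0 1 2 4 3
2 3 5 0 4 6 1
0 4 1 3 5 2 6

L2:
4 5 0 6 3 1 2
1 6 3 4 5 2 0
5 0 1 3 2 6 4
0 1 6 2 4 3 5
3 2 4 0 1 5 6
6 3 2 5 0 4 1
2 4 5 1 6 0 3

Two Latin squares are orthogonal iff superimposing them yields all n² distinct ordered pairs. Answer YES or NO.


Form the n² = 49 superimposed pairs (L1[i][j], L2[i][j]), row by row (rows and columns indexed from 0):
row 0: (1,4) (2,5) (3,0) (6,6) (0,3) (5,1) (4,2)
row 1: (4,1) (1,6) (2,3) (5,4) (6,5) (3,2) (0,0)
row 2: (3,5) (5,0) (6,1) (4,3) (1,2) (0,6) (2,4)
row 3: (6,0) (0,1) (4,6) (2,2) (3,4) (1,3) (5,5)
row 4: (5,3) (6,2) (0,4) (1,0) (2,1) (4,5) (3,6)
row 5: (2,6) (3,3) (5,2) (0,5) (4,0) (6,4) (1,1)
row 6: (0,2) (4,4) (1,5) (3,1) (5,6) (2,0) (6,3)
Orthogonality requires all 49 pairs distinct.
Check by first coordinate: for each symbol s of L1, list the L2 entries in the n cells where L1 = s; they must all differ.
  L1 = 0: L2 entries (in reading order) 3, 0, 6, 1, 4, 5, 2 — all 7 distinct ✓
  L1 = 1: L2 entries (in reading order) 4, 6, 2, 3, 0, 1, 5 — all 7 distinct ✓
  L1 = 2: L2 entries (in reading order) 5, 3, 4, 2, 1, 6, 0 — all 7 distinct ✓
  L1 = 3: L2 entries (in reading order) 0, 2, 5, 4, 6, 3, 1 — all 7 distinct ✓
  L1 = 4: L2 entries (in reading order) 2, 1, 3, 6, 5, 0, 4 — all 7 distinct ✓
  L1 = 5: L2 entries (in reading order) 1, 4, 0, 5, 3, 2, 6 — all 7 distinct ✓
  L1 = 6: L2 entries (in reading order) 6, 5, 1, 0, 2, 4, 3 — all 7 distinct ✓
Every symbol of L1 meets every symbol of L2 exactly once, so all 49 pairs are distinct (49 of 49).
Conclusion: YES.

YES


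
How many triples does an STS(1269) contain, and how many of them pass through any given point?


An STS(v) is a 2-(v, 3, 1) BIBD: block size k = 3, λ = 1.
Replication: r(k − 1) = λ(v − 1) ⇒ r·2 = 1269 − 1 = 1268 ⇒ r = 634.
Block count: bk = vr ⇒ b·3 = 1269·634 = 804546 ⇒ b = 268182.
(Check via b = v(v − 1)/6 = 1269·1268/6 = 1609092/6 = 268182.)

r = 634, b = 268182.


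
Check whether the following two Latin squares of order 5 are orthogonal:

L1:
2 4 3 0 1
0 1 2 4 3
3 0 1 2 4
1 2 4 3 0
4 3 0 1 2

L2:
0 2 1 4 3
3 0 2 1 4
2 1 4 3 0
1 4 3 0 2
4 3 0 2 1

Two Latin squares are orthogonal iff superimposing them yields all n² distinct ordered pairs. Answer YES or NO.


Form the n² = 25 superimposed pairs (L1[i][j], L2[i][j]), row by row (rows and columns indexed from 0):
row 0: (2,0) (4,2) (3,1) (0,4) (1,3)
row 1: (0,3) (1,0) (2,2) (4,1) (3,4)
row 2: (3,2) (0,1) (1,4) (2,3) (4,0)
row 3: (1,1) (2,4) (4,3) (3,0) (0,2)
row 4: (4,4) (3,3) (0,0) (1,2) (2,1)
Orthogonality requires all 25 pairs distinct.
Check by first coordinate: for each symbol s of L1, list the L2 entries in the n cells where L1 = s; they must all differ.
  L1 = 0: L2 entries (in reading order) 4, 3, 1, 2, 0 — all 5 distinct ✓
  L1 = 1: L2 entries (in reading order) 3, 0, 4, 1, 2 — all 5 distinct ✓
  L1 = 2: L2 entries (in reading order) 0, 2, 3, 4, 1 — all 5 distinct ✓
  L1 = 3: L2 entries (in reading order) 1, 4, 2, 0, 3 — all 5 distinct ✓
  L1 = 4: L2 entries (in reading order) 2, 1, 0, 3, 4 — all 5 distinct ✓
Every symbol of L1 meets every symbol of L2 exactly once, so all 25 pairs are distinct (25 of 25).
Conclusion: YES.

YES


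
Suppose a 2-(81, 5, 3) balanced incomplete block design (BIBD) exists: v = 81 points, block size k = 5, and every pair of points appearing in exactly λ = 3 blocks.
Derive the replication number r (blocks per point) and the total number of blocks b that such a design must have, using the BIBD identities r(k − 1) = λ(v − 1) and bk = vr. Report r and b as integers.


Any 2-(v, k, λ) BIBD satisfies two necessary conditions:
  (i)  Each point sits in r blocks, and counting incidences through any fixed point gives r(k − 1) = λ(v − 1), so r = λ(v − 1)/(k − 1).
  (ii) Total incidences bk = vr, so b = vr/k.
Step 1: r = λ(v − 1)/(k − 1) = 3·(81 − 1)/(5 − 1) = 3·80/4 = 240/4 = 60.
Step 2: b = vr/k = 81·60/5 = 4860/5 = 972.
Check integrality: r = 60 ∈ Z ✓, b = 972 ∈ Z ✓.
(These identities are necessary conditions: they determine r and b for any design with these parameters, but do not by themselves prove that one exists.)

r = 60, b = 972.


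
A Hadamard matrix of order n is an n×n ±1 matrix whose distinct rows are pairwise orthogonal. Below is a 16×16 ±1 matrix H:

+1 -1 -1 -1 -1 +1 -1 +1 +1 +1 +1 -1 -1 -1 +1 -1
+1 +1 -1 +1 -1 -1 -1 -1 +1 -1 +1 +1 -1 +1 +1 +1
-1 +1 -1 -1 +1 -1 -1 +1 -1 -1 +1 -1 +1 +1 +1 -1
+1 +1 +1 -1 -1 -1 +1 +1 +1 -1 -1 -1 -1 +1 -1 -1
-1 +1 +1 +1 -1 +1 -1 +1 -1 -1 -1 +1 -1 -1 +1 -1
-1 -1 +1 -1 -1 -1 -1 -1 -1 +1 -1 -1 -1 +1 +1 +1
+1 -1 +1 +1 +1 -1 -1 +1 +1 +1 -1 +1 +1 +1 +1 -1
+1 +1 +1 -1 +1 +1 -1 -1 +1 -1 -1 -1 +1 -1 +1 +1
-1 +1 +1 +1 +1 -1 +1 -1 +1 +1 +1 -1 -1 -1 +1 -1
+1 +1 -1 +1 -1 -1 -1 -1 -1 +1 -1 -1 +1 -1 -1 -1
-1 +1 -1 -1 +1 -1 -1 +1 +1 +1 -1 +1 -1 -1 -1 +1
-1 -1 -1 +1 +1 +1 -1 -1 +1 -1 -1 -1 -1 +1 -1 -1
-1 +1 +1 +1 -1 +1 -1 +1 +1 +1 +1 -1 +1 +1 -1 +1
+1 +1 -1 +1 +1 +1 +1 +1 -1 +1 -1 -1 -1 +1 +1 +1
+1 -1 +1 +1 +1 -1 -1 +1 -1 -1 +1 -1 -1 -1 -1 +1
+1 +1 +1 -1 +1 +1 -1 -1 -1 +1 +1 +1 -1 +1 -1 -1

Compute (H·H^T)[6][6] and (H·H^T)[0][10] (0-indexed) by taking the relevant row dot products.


Row 0 of H: [1, -1, -1, -1, -1, 1, -1, 1, 1, 1, 1, -1, -1, -1, 1, -1].
Row 6 of H: [1, -1, 1, 1, 1, -1, -1, 1, 1, 1, -1, 1, 1, 1, 1, -1].
Row 10 of H: [-1, 1, -1, -1, 1, -1, -1, 1, 1, 1, -1, 1, -1, -1, -1, 1].
(H·H^T)[6][6] = Σ_j H[6][j]·H[6][j] = (1)² + (-1)² + (1)² + (1)² + (1)² + (-1)² + (-1)² + (1)² + (1)² + (1)² + (-1)² + (1)² + (1)² + (1)² + (1)² + (-1)² = 1 + 1 + 1 + 1 + 1 + 1 + 1 + 1 + 1 + 1 + 1 + 1 + 1 + 1 + 1 + 1 = 16.
(H·H^T)[0][10] = Σ_j H[0][j]·H[10][j] = (1)·(-1) + (-1)·(1) + (-1)·(-1) + (-1)·(-1) + (-1)·(1) + (1)·(-1) + (-1)·(-1) + (1)·(1) + (1)·(1) + (1)·(1) + (1)·(-1) + (-1)·(1) + (-1)·(-1) + (-1)·(-1) + (1)·(-1) + (-1)·(1) = -1 + -1 + 1 + 1 + -1 + -1 + 1 + 1 + 1 + 1 + -1 + -1 + 1 + 1 + -1 + -1 = 0.
So rows 0 and 10 are orthogonal; the diagonal entry equals n = 16.

(6,6) entry = 16; (0,10) entry = 0.


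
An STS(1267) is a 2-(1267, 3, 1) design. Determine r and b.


An STS(v) is a 2-(v, 3, 1) BIBD: block size k = 3, λ = 1.
Replication: r(k − 1) = λ(v − 1) ⇒ r·2 = 1267 − 1 = 1266 ⇒ r = 633.
Block count: b = v(v − 1)/6 = 1267·1266/6 = 1604022/6 = 267337.
(Check via bk = vr: 267337·3 = 802011 = 1267·633 = 802011 ✓.)

r = 633, b = 267337.


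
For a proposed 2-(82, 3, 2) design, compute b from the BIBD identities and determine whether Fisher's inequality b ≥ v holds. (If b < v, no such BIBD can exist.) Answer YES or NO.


b = λv(v − 1)/(k(k − 1)) = 2·82·81/(3·2) = 13284/6 = 2214.
Compare with v = 82: b ≥ v, so Fisher's inequality holds.

YES


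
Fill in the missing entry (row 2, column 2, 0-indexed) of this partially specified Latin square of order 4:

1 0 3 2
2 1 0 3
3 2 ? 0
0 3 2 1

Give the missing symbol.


Row 2 contains symbols [0, 2, 3] — missing [1].
Column 2 contains symbols [0, 2, 3] — missing [1].
The missing symbol must appear in both missing sets; intersection = [1].
Therefore the hidden value is 1.

Missing value = 1.


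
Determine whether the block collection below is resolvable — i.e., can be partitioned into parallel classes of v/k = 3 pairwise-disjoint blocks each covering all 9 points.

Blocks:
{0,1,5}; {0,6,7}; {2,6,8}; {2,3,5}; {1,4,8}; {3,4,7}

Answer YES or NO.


v = 9, block size k = 3, number of blocks = 6.
For resolvability, blocks must partition into parallel classes of size v/k = 3.
Total blocks must therefore be a multiple of 3: 6 = 3·2 + 0 ⇒ divisible ✓.
Greedy packing gives 2 candidate class(es). Each should be a full parallel class (size 3, covers all 9 points).
  Class 1 (3 blocks): {0,1,5}; {2,6,8}; {3,4,7}. Points covered: [0, 1, 2, 3, 4, 5, 6, 7, 8].
  Class 2 (3 blocks): {0,6,7}; {2,3,5}; {1,4,8}. Points covered: [0, 1, 2, 3, 4, 5, 6, 7, 8].
All classes full (size 3)? YES. All classes cover every point? YES.
Resolvable? YES.

YES


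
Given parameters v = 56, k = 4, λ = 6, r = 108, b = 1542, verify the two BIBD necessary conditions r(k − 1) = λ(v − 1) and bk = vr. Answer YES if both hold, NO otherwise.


Condition (i): r(k − 1) = 108·3 = 324; λ(v − 1) = 6·55 = 330. Match? NO.
Condition (ii): bk = 1542·4 = 6168; vr = 56·108 = 6048. Match? NO.
Both conditions hold? NO.

NO


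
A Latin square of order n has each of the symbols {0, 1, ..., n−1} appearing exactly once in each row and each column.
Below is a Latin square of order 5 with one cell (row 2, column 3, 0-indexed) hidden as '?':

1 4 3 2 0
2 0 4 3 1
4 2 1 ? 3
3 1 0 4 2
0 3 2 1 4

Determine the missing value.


Row 2 contains symbols [1, 2, 3, 4] — missing [0].
Column 3 contains symbols [1, 2, 3, 4] — missing [0].
The missing symbol must appear in both missing sets; intersection = [0].
Therefore the hidden value is 0.

Missing value = 0.


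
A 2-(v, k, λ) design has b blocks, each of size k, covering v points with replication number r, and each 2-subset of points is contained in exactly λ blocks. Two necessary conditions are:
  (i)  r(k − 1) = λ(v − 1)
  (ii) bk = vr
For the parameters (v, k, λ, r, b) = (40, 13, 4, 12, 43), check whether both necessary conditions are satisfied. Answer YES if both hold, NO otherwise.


Condition (i): r(k − 1) = 12·12 = 144; λ(v − 1) = 4·39 = 156. Match? NO.
Condition (ii): bk = 43·13 = 559; vr = 40·12 = 480. Match? NO.
Both conditions hold? NO.

NO


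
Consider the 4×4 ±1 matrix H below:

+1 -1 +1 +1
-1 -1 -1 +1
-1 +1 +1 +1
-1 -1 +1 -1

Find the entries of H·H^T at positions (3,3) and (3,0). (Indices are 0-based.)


Row 0 of H: [1, -1, 1, 1].
Row 3 of H: [-1, -1, 1, -1].
(H·H^T)[3][3] = Σ_j H[3][j]·H[3][j] = (-1)² + (-1)² + (1)² + (-1)² = 1 + 1 + 1 + 1 = 4.
(H·H^T)[3][0] = Σ_j H[3][j]·H[0][j] = (-1)·(1) + (-1)·(-1) + (1)·(1) + (-1)·(1) = -1 + 1 + 1 + -1 = 0.
So rows 3 and 0 are orthogonal; the diagonal entry equals n = 4.

(3,3) entry = 4; (3,0) entry = 0.


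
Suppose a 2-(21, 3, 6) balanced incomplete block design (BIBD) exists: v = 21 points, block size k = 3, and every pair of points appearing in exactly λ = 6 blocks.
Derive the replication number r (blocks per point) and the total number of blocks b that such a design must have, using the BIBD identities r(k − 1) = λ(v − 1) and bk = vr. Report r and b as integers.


Any 2-(v, k, λ) BIBD satisfies two necessary conditions:
  (i)  Each point sits in r blocks, and counting incidences through any fixed point gives r(k − 1) = λ(v − 1), so r = λ(v − 1)/(k − 1).
  (ii) Total incidences bk = vr, so b = vr/k.
Step 1: r = λ(v − 1)/(k − 1) = 6·(21 − 1)/(3 − 1) = 6·20/2 = 120/2 = 60.
Step 2: b = vr/k = 21·60/3 = 1260/3 = 420.
Check integrality: r = 60 ∈ Z ✓, b = 420 ∈ Z ✓.
(These identities are necessary conditions: they determine r and b for any design with these parameters, but do not by themselves prove that one exists.)

r = 60, b = 420.


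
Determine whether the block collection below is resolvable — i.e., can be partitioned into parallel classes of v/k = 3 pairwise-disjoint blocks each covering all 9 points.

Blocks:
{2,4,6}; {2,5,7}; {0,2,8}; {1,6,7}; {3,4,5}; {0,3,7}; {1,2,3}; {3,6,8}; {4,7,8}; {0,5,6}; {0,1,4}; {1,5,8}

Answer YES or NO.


v = 9, block size k = 3, number of blocks = 12.
For resolvability, blocks must partition into parallel classes of size v/k = 3.
Total blocks must therefore be a multiple of 3: 12 = 3·4 + 0 ⇒ divisible ✓.
Greedy packing gives 4 candidate class(es). Each should be a full parallel class (size 3, covers all 9 points).
  Class 1 (3 blocks): {2,4,6}; {0,3,7}; {1,5,8}. Points covered: [0, 1, 2, 3, 4, 5, 6, 7, 8].
  Class 2 (3 blocks): {2,5,7}; {3,6,8}; {0,1,4}. Points covered: [0, 1, 2, 3, 4, 5, 6, 7, 8].
  Class 3 (3 blocks): {0,2,8}; {1,6,7}; {3,4,5}. Points covered: [0, 1, 2, 3, 4, 5, 6, 7, 8].
  Class 4 (3 blocks): {1,2,3}; {4,7,8}; {0,5,6}. Points covered: [0, 1, 2, 3, 4, 5, 6, 7, 8].
All classes full (size 3)? YES. All classes cover every point? YES.
Resolvable? YES.

YES


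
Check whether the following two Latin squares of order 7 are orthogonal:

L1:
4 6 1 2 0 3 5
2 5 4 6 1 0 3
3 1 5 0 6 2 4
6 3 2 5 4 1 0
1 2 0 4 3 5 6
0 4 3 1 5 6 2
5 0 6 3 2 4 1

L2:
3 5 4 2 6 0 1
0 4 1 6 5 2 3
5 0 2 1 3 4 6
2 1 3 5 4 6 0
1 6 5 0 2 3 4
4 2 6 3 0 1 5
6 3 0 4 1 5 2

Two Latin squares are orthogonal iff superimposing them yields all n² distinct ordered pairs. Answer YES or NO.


Form the n² = 49 superimposed pairs (L1[i][j], L2[i][j]), row by row (rows and columns indexed from 0):
row 0: (4,3) (6,5) (1,4) (2,2) (0,6) (3,0) (5,1)
row 1: (2,0) (5,4) (4,1) (6,6) (1,5) (0,2) (3,3)
row 2: (3,5) (1,0) (5,2) (0,1) (6,3) (2,4) (4,6)
row 3: (6,2) (3,1) (2,3) (5,5) (4,4) (1,6) (0,0)
row 4: (1,1) (2,6) (0,5) (4,0) (3,2) (5,3) (6,4)
row 5: (0,4) (4,2) (3,6) (1,3) (5,0) (6,1) (2,5)
row 6: (5,6) (0,3) (6,0) (3,4) (2,1) (4,5) (1,2)
Orthogonality requires all 49 pairs distinct.
Check by first coordinate: for each symbol s of L1, list the L2 entries in the n cells where L1 = s; they must all differ.
  L1 = 0: L2 entries (in reading order) 6, 2, 1, 0, 5, 4, 3 — all 7 distinct ✓
  L1 = 1: L2 entries (in reading order) 4, 5, 0, 6, 1, 3, 2 — all 7 distinct ✓
  L1 = 2: L2 entries (in reading order) 2, 0, 4, 3, 6, 5, 1 — all 7 distinct ✓
  L1 = 3: L2 entries (in reading order) 0, 3, 5, 1, 2, 6, 4 — all 7 distinct ✓
  L1 = 4: L2 entries (in reading order) 3, 1, 6, 4, 0, 2, 5 — all 7 distinct ✓
  L1 = 5: L2 entries (in reading order) 1, 4, 2, 5, 3, 0, 6 — all 7 distinct ✓
  L1 = 6: L2 entries (in reading order) 5, 6, 3, 2, 4, 1, 0 — all 7 distinct ✓
Every symbol of L1 meets every symbol of L2 exactly once, so all 49 pairs are distinct (49 of 49).
Conclusion: YES.

YES
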